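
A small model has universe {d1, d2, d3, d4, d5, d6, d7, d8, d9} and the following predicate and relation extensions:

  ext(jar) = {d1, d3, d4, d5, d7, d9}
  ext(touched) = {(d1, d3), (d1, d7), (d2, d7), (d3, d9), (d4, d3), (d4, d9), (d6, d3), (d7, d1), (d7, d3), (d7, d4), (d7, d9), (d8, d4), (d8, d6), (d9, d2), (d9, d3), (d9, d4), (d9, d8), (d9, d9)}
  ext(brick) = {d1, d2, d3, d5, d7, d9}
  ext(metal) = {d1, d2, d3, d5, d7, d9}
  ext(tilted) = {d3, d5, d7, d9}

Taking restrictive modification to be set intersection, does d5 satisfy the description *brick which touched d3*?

⟦which touched d3⟧ = {x : ⟨x, d3⟩ ∈ ⟦touched⟧} = {d1, d4, d6, d7, d9}
⟦brick⟧ = {d1, d2, d3, d5, d7, d9}
… ∩ ⟦which touched d3⟧ = {d1, d2, d3, d5, d7, d9} ∩ {d1, d4, d6, d7, d9} = {d1, d7, d9}
⟦brick which touched d3⟧ = {d1, d7, d9}; d5 ∉ this set.

no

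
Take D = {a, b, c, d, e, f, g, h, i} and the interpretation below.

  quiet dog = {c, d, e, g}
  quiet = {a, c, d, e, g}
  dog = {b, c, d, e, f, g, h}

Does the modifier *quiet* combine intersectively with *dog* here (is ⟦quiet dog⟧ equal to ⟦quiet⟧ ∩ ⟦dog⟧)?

⟦quiet⟧ ∩ ⟦dog⟧ = {a, c, d, e, g} ∩ {b, c, d, e, f, g, h} = {c, d, e, g}
Observed ⟦quiet dog⟧ = {c, d, e, g}.
These coincide, so the modifier is intersective here.

yes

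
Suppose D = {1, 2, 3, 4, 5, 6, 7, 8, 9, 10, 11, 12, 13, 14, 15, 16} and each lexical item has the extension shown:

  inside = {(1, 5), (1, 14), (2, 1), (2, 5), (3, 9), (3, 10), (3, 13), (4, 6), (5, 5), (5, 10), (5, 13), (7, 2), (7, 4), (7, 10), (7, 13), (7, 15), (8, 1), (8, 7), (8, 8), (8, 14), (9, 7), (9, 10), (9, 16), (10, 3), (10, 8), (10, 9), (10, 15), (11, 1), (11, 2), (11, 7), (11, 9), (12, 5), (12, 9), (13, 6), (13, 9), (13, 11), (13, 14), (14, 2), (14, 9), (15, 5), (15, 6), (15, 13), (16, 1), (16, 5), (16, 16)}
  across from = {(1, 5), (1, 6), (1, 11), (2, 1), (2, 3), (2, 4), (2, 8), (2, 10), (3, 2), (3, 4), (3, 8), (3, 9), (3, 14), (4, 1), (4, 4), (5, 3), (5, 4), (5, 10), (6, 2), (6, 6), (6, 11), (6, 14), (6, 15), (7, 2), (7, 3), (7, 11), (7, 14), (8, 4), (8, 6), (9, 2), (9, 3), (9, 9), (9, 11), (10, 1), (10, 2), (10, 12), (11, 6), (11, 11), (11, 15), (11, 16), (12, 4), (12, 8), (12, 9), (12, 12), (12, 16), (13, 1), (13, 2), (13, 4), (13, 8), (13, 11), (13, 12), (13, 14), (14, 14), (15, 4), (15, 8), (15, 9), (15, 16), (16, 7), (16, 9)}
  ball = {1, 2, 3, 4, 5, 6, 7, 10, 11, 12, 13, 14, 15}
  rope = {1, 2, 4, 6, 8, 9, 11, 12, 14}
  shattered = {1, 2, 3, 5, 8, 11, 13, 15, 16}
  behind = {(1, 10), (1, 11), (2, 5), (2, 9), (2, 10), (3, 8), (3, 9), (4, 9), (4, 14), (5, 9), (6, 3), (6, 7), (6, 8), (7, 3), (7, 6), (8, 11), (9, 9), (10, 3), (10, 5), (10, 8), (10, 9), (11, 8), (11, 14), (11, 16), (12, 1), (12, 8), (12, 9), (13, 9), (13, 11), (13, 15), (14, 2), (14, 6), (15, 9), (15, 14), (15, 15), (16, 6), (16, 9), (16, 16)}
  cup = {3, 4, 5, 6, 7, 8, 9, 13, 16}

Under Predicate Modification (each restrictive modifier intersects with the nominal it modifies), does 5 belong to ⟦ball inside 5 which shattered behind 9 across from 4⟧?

yes

⟦inside 5⟧ = {x : ⟨x, 5⟩ ∈ ⟦inside⟧} = {1, 2, 5, 12, 15, 16}
⟦which shattered⟧ = ⟦shattered⟧ = {1, 2, 3, 5, 8, 11, 13, 15, 16}
⟦behind 9⟧ = {x : ⟨x, 9⟩ ∈ ⟦behind⟧} = {2, 3, 4, 5, 9, 10, 12, 13, 15, 16}
⟦across from 4⟧ = {x : ⟨x, 4⟩ ∈ ⟦across from⟧} = {2, 3, 4, 5, 8, 12, 13, 15}
⟦ball⟧ = {1, 2, 3, 4, 5, 6, 7, 10, 11, 12, 13, 14, 15}
… ∩ ⟦inside 5⟧ = {1, 2, 3, 4, 5, 6, 7, 10, 11, 12, 13, 14, 15} ∩ {1, 2, 5, 12, 15, 16} = {1, 2, 5, 12, 15}
… ∩ ⟦which shattered⟧ = {1, 2, 5, 12, 15} ∩ {1, 2, 3, 5, 8, 11, 13, 15, 16} = {1, 2, 5, 15}
… ∩ ⟦behind 9⟧ = {1, 2, 5, 15} ∩ {2, 3, 4, 5, 9, 10, 12, 13, 15, 16} = {2, 5, 15}
… ∩ ⟦across from 4⟧ = {2, 5, 15} ∩ {2, 3, 4, 5, 8, 12, 13, 15} = {2, 5, 15}
⟦ball inside 5 which shattered behind 9 across from 4⟧ = {2, 5, 15}; 5 ∈ this set.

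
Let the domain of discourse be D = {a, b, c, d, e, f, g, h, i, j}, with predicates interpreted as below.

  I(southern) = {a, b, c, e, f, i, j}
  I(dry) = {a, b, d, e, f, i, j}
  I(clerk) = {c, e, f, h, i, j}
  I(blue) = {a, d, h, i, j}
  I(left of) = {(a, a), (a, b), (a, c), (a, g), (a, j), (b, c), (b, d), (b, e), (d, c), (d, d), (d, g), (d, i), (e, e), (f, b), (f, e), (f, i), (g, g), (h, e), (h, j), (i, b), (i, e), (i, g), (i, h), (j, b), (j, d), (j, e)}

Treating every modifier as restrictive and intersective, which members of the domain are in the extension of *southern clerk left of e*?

⟦left of e⟧ = {x : ⟨x, e⟩ ∈ ⟦left of⟧} = {b, e, f, h, i, j}
⟦clerk⟧ = {c, e, f, h, i, j}
… ∩ ⟦left of e⟧ = {c, e, f, h, i, j} ∩ {b, e, f, h, i, j} = {e, f, h, i, j}
… ∩ ⟦southern⟧ = {e, f, h, i, j} ∩ {a, b, c, e, f, i, j} = {e, f, i, j}
So ⟦southern clerk left of e⟧ = {e, f, i, j}.

{e, f, i, j}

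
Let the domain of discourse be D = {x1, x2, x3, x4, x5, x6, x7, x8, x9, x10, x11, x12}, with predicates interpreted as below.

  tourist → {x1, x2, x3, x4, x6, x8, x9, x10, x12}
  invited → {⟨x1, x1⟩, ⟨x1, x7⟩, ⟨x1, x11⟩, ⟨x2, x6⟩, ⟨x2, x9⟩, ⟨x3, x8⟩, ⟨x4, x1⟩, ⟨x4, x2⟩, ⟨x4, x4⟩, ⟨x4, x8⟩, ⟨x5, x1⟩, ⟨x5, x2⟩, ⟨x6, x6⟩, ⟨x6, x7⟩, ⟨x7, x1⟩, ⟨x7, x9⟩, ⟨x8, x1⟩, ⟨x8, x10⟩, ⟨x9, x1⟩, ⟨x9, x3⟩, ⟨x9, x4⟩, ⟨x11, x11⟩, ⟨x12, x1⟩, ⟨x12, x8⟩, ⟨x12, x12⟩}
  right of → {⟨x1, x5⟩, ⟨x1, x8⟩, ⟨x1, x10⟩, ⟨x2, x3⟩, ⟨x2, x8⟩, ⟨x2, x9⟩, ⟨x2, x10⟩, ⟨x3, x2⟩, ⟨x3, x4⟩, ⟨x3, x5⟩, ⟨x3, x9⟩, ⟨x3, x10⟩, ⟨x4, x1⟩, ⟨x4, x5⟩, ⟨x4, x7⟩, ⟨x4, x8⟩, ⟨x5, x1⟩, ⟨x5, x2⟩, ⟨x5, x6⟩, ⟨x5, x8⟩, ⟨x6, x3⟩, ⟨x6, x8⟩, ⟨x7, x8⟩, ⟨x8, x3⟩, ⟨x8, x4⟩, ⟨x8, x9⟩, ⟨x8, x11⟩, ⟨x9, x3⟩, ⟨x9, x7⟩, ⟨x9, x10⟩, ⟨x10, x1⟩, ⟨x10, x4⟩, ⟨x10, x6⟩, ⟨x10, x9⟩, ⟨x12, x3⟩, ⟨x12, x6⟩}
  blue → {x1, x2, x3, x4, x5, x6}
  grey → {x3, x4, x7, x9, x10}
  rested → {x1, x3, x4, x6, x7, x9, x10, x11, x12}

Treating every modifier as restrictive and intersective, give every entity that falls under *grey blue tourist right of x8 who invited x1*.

⟦right of x8⟧ = {x : ⟨x, x8⟩ ∈ ⟦right of⟧} = {x1, x2, x4, x5, x6, x7}
⟦who invited x1⟧ = {x : ⟨x, x1⟩ ∈ ⟦invited⟧} = {x1, x4, x5, x7, x8, x9, x12}
⟦tourist⟧ = {x1, x2, x3, x4, x6, x8, x9, x10, x12}
… ∩ ⟦right of x8⟧ = {x1, x2, x3, x4, x6, x8, x9, x10, x12} ∩ {x1, x2, x4, x5, x6, x7} = {x1, x2, x4, x6}
… ∩ ⟦who invited x1⟧ = {x1, x2, x4, x6} ∩ {x1, x4, x5, x7, x8, x9, x12} = {x1, x4}
… ∩ ⟦grey⟧ = {x1, x4} ∩ {x3, x4, x7, x9, x10} = {x4}
… ∩ ⟦blue⟧ = {x4} ∩ {x1, x2, x3, x4, x5, x6} = {x4}
So ⟦grey blue tourist right of x8 who invited x1⟧ = {x4}.

{x4}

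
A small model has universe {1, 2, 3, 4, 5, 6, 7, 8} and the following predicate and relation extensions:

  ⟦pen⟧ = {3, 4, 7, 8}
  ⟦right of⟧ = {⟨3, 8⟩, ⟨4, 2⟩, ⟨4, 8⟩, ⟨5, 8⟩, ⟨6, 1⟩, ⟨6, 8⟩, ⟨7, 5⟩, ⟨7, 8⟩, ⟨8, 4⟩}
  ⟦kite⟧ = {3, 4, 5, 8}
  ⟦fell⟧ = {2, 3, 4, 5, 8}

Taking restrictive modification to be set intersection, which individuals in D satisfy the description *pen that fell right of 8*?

⟦that fell⟧ = ⟦fell⟧ = {2, 3, 4, 5, 8}
⟦right of 8⟧ = {x : ⟨x, 8⟩ ∈ ⟦right of⟧} = {3, 4, 5, 6, 7}
⟦pen⟧ = {3, 4, 7, 8}
… ∩ ⟦that fell⟧ = {3, 4, 7, 8} ∩ {2, 3, 4, 5, 8} = {3, 4, 8}
… ∩ ⟦right of 8⟧ = {3, 4, 8} ∩ {3, 4, 5, 6, 7} = {3, 4}
So ⟦pen that fell right of 8⟧ = {3, 4}.

{3, 4}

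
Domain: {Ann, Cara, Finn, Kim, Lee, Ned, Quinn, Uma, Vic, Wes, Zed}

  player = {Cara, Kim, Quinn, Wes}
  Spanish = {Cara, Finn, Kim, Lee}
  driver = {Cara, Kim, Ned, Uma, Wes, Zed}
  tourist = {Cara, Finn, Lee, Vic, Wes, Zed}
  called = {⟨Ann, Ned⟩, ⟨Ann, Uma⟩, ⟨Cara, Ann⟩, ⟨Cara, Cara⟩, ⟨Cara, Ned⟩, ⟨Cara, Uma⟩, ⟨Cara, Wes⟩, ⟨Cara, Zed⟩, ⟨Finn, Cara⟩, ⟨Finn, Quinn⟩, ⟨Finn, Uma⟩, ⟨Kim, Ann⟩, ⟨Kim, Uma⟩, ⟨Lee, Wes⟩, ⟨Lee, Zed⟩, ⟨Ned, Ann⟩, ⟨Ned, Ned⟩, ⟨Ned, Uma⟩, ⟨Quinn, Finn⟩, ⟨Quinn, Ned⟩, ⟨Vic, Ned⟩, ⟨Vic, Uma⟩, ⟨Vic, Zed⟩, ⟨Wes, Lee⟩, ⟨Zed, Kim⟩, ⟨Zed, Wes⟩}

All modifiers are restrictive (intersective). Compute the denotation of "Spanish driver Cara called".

⟦Cara called⟧ = {x : ⟨Cara, x⟩ ∈ ⟦called⟧} = {Ann, Cara, Ned, Uma, Wes, Zed}
⟦driver⟧ = {Cara, Kim, Ned, Uma, Wes, Zed}
… ∩ ⟦Cara called⟧ = {Cara, Kim, Ned, Uma, Wes, Zed} ∩ {Ann, Cara, Ned, Uma, Wes, Zed} = {Cara, Ned, Uma, Wes, Zed}
… ∩ ⟦Spanish⟧ = {Cara, Ned, Uma, Wes, Zed} ∩ {Cara, Finn, Kim, Lee} = {Cara}
So ⟦Spanish driver Cara called⟧ = {Cara}.

{Cara}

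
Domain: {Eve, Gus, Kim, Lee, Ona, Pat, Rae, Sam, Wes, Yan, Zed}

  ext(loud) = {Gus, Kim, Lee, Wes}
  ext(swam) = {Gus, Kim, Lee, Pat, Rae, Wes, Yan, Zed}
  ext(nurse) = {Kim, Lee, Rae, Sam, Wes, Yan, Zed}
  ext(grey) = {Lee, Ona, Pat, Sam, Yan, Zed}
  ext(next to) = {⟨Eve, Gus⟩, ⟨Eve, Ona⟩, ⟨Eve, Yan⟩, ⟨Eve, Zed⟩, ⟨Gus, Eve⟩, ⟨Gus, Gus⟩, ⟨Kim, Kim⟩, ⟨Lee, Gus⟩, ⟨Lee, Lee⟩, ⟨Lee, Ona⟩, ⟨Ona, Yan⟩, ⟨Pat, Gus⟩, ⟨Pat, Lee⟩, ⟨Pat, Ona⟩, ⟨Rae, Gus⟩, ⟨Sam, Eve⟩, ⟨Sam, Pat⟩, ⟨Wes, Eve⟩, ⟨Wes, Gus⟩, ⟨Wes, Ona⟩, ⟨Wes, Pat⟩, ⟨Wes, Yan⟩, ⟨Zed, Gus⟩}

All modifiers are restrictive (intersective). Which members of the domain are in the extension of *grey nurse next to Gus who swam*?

⟦next to Gus⟧ = {x : ⟨x, Gus⟩ ∈ ⟦next to⟧} = {Eve, Gus, Lee, Pat, Rae, Wes, Zed}
⟦who swam⟧ = ⟦swam⟧ = {Gus, Kim, Lee, Pat, Rae, Wes, Yan, Zed}
⟦nurse⟧ = {Kim, Lee, Rae, Sam, Wes, Yan, Zed}
… ∩ ⟦next to Gus⟧ = {Kim, Lee, Rae, Sam, Wes, Yan, Zed} ∩ {Eve, Gus, Lee, Pat, Rae, Wes, Zed} = {Lee, Rae, Wes, Zed}
… ∩ ⟦who swam⟧ = {Lee, Rae, Wes, Zed} ∩ {Gus, Kim, Lee, Pat, Rae, Wes, Yan, Zed} = {Lee, Rae, Wes, Zed}
… ∩ ⟦grey⟧ = {Lee, Rae, Wes, Zed} ∩ {Lee, Ona, Pat, Sam, Yan, Zed} = {Lee, Zed}
So ⟦grey nurse next to Gus who swam⟧ = {Lee, Zed}.

{Lee, Zed}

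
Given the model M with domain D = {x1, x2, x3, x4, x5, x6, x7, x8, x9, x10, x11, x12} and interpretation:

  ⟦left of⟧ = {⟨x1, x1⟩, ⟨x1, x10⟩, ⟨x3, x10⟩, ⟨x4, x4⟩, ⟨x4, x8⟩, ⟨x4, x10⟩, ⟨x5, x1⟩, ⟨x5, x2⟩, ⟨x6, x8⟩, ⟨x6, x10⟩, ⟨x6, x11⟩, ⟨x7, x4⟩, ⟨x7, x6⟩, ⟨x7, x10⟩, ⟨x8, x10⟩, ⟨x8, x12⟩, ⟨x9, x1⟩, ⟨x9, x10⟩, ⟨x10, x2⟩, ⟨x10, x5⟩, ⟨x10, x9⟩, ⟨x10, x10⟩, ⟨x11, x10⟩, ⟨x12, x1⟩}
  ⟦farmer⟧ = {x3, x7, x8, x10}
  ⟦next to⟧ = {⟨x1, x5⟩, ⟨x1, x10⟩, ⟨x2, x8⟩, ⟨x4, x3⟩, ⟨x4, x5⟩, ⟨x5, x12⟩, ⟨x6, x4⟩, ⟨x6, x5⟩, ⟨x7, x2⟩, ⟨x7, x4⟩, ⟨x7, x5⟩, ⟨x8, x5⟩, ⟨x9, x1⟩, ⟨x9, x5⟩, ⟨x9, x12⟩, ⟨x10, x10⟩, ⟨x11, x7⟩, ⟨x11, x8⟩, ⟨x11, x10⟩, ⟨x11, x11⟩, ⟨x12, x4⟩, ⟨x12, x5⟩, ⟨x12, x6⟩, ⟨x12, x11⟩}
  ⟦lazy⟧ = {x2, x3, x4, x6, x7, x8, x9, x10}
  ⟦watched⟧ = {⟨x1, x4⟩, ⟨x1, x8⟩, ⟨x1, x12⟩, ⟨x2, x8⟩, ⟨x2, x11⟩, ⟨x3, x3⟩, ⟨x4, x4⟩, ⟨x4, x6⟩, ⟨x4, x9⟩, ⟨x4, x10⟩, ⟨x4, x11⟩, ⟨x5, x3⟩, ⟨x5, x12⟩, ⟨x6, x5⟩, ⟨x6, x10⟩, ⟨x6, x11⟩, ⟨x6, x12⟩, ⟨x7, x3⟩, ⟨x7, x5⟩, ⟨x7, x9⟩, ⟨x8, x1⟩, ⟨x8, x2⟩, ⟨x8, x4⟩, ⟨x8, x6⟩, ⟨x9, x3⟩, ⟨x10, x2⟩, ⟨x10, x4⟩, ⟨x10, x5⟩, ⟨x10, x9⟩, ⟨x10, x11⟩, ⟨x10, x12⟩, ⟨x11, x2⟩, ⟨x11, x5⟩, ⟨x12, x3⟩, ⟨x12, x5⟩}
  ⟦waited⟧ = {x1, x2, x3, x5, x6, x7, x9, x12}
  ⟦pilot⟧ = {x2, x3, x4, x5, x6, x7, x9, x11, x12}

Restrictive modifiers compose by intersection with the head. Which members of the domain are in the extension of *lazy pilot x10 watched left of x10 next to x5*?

{x4, x9}

⟦x10 watched⟧ = {x : ⟨x10, x⟩ ∈ ⟦watched⟧} = {x2, x4, x5, x9, x11, x12}
⟦left of x10⟧ = {x : ⟨x, x10⟩ ∈ ⟦left of⟧} = {x1, x3, x4, x6, x7, x8, x9, x10, x11}
⟦next to x5⟧ = {x : ⟨x, x5⟩ ∈ ⟦next to⟧} = {x1, x4, x6, x7, x8, x9, x12}
⟦pilot⟧ = {x2, x3, x4, x5, x6, x7, x9, x11, x12}
… ∩ ⟦x10 watched⟧ = {x2, x3, x4, x5, x6, x7, x9, x11, x12} ∩ {x2, x4, x5, x9, x11, x12} = {x2, x4, x5, x9, x11, x12}
… ∩ ⟦left of x10⟧ = {x2, x4, x5, x9, x11, x12} ∩ {x1, x3, x4, x6, x7, x8, x9, x10, x11} = {x4, x9, x11}
… ∩ ⟦next to x5⟧ = {x4, x9, x11} ∩ {x1, x4, x6, x7, x8, x9, x12} = {x4, x9}
… ∩ ⟦lazy⟧ = {x4, x9} ∩ {x2, x3, x4, x6, x7, x8, x9, x10} = {x4, x9}
So ⟦lazy pilot x10 watched left of x10 next to x5⟧ = {x4, x9}.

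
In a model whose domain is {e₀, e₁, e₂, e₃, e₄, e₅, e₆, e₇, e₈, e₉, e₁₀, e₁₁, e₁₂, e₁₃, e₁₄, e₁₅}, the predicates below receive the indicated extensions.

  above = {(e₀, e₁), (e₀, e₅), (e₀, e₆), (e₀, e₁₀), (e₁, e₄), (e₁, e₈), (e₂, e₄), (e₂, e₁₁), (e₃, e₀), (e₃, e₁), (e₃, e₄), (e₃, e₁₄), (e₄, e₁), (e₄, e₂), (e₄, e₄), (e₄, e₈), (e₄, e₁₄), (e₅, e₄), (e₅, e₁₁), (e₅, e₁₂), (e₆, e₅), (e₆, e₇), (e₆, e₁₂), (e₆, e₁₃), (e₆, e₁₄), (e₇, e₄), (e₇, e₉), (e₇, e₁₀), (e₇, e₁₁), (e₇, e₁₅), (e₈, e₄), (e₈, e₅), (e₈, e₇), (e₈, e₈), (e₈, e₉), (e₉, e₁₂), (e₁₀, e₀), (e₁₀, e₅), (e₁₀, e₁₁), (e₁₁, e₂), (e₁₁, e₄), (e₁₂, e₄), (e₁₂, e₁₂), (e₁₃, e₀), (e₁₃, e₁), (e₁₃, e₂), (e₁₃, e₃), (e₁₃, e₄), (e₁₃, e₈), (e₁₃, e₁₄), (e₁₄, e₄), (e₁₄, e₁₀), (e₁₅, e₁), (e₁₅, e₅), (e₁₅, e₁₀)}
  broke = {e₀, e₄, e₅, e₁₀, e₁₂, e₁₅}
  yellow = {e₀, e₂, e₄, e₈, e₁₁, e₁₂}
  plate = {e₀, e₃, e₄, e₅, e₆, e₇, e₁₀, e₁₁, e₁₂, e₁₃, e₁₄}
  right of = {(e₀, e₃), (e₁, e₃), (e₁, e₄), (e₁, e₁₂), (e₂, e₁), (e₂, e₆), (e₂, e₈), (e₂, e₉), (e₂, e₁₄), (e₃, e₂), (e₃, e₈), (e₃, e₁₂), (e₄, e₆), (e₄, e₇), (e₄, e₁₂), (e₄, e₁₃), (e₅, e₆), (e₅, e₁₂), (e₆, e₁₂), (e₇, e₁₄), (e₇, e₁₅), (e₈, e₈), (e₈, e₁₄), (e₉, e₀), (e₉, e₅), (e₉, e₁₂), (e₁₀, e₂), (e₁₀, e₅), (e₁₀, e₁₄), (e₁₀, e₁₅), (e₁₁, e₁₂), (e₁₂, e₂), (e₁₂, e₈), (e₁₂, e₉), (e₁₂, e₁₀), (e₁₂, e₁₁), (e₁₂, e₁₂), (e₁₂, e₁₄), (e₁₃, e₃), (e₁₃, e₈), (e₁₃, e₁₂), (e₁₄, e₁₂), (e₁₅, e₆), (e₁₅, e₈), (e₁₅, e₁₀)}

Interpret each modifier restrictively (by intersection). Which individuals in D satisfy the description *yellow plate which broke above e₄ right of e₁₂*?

⟦which broke⟧ = ⟦broke⟧ = {e₀, e₄, e₅, e₁₀, e₁₂, e₁₅}
⟦above e₄⟧ = {x : ⟨x, e₄⟩ ∈ ⟦above⟧} = {e₁, e₂, e₃, e₄, e₅, e₇, e₈, e₁₁, e₁₂, e₁₃, e₁₄}
⟦right of e₁₂⟧ = {x : ⟨x, e₁₂⟩ ∈ ⟦right of⟧} = {e₁, e₃, e₄, e₅, e₆, e₉, e₁₁, e₁₂, e₁₃, e₁₄}
⟦plate⟧ = {e₀, e₃, e₄, e₅, e₆, e₇, e₁₀, e₁₁, e₁₂, e₁₃, e₁₄}
… ∩ ⟦which broke⟧ = {e₀, e₃, e₄, e₅, e₆, e₇, e₁₀, e₁₁, e₁₂, e₁₃, e₁₄} ∩ {e₀, e₄, e₅, e₁₀, e₁₂, e₁₅} = {e₀, e₄, e₅, e₁₀, e₁₂}
… ∩ ⟦above e₄⟧ = {e₀, e₄, e₅, e₁₀, e₁₂} ∩ {e₁, e₂, e₃, e₄, e₅, e₇, e₈, e₁₁, e₁₂, e₁₃, e₁₄} = {e₄, e₅, e₁₂}
… ∩ ⟦right of e₁₂⟧ = {e₄, e₅, e₁₂} ∩ {e₁, e₃, e₄, e₅, e₆, e₉, e₁₁, e₁₂, e₁₃, e₁₄} = {e₄, e₅, e₁₂}
… ∩ ⟦yellow⟧ = {e₄, e₅, e₁₂} ∩ {e₀, e₂, e₄, e₈, e₁₁, e₁₂} = {e₄, e₁₂}
So ⟦yellow plate which broke above e₄ right of e₁₂⟧ = {e₄, e₁₂}.

{e₄, e₁₂}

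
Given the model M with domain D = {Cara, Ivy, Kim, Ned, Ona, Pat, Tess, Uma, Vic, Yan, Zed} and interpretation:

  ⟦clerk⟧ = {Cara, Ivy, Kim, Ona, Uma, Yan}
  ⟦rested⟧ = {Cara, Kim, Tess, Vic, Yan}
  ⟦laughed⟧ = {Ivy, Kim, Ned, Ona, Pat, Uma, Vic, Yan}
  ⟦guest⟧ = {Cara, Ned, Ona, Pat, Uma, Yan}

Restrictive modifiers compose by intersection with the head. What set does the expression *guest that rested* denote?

⟦that rested⟧ = ⟦rested⟧ = {Cara, Kim, Tess, Vic, Yan}
⟦guest⟧ = {Cara, Ned, Ona, Pat, Uma, Yan}
… ∩ ⟦that rested⟧ = {Cara, Ned, Ona, Pat, Uma, Yan} ∩ {Cara, Kim, Tess, Vic, Yan} = {Cara, Yan}
So ⟦guest that rested⟧ = {Cara, Yan}.

{Cara, Yan}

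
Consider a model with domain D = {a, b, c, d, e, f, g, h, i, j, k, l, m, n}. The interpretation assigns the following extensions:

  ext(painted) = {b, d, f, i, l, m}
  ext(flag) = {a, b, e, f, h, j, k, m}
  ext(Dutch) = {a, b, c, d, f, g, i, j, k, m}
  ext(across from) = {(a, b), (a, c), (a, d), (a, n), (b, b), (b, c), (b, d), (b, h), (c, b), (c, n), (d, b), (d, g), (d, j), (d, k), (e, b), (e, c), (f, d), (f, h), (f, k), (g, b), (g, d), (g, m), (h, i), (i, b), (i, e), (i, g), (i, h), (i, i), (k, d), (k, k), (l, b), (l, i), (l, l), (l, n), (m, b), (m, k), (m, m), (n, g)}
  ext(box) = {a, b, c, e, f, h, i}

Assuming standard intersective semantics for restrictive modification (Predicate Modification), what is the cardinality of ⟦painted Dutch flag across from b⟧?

2

⟦across from b⟧ = {x : ⟨x, b⟩ ∈ ⟦across from⟧} = {a, b, c, d, e, g, i, l, m}
⟦flag⟧ = {a, b, e, f, h, j, k, m}
… ∩ ⟦across from b⟧ = {a, b, e, f, h, j, k, m} ∩ {a, b, c, d, e, g, i, l, m} = {a, b, e, m}
… ∩ ⟦painted⟧ = {a, b, e, m} ∩ {b, d, f, i, l, m} = {b, m}
… ∩ ⟦Dutch⟧ = {b, m} ∩ {a, b, c, d, f, g, i, j, k, m} = {b, m}
⟦painted Dutch flag across from b⟧ = {b, m}, so the cardinality is 2.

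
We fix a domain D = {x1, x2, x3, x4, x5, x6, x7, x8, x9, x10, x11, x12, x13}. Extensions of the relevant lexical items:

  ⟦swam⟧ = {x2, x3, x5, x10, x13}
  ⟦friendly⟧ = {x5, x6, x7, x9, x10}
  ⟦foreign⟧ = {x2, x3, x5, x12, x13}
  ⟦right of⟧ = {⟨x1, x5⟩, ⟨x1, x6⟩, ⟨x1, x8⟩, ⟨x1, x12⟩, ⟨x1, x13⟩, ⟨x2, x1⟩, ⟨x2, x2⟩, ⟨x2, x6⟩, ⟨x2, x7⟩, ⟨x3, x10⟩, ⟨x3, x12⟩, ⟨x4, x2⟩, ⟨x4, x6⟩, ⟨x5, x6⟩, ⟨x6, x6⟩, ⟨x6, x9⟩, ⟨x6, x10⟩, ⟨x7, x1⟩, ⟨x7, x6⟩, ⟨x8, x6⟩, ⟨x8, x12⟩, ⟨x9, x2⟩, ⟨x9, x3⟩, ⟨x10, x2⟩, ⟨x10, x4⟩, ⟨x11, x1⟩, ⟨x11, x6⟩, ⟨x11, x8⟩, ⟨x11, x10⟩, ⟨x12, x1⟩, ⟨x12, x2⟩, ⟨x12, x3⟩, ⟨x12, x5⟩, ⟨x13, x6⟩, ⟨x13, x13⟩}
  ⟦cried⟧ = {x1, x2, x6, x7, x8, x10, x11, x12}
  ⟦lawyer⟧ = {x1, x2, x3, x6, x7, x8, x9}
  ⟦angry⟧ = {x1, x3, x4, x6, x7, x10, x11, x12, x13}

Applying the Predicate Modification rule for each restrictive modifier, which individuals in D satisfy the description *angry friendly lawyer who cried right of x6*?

{x6, x7}

⟦who cried⟧ = ⟦cried⟧ = {x1, x2, x6, x7, x8, x10, x11, x12}
⟦right of x6⟧ = {x : ⟨x, x6⟩ ∈ ⟦right of⟧} = {x1, x2, x4, x5, x6, x7, x8, x11, x13}
⟦lawyer⟧ = {x1, x2, x3, x6, x7, x8, x9}
… ∩ ⟦who cried⟧ = {x1, x2, x3, x6, x7, x8, x9} ∩ {x1, x2, x6, x7, x8, x10, x11, x12} = {x1, x2, x6, x7, x8}
… ∩ ⟦right of x6⟧ = {x1, x2, x6, x7, x8} ∩ {x1, x2, x4, x5, x6, x7, x8, x11, x13} = {x1, x2, x6, x7, x8}
… ∩ ⟦angry⟧ = {x1, x2, x6, x7, x8} ∩ {x1, x3, x4, x6, x7, x10, x11, x12, x13} = {x1, x6, x7}
… ∩ ⟦friendly⟧ = {x1, x6, x7} ∩ {x5, x6, x7, x9, x10} = {x6, x7}
So ⟦angry friendly lawyer who cried right of x6⟧ = {x6, x7}.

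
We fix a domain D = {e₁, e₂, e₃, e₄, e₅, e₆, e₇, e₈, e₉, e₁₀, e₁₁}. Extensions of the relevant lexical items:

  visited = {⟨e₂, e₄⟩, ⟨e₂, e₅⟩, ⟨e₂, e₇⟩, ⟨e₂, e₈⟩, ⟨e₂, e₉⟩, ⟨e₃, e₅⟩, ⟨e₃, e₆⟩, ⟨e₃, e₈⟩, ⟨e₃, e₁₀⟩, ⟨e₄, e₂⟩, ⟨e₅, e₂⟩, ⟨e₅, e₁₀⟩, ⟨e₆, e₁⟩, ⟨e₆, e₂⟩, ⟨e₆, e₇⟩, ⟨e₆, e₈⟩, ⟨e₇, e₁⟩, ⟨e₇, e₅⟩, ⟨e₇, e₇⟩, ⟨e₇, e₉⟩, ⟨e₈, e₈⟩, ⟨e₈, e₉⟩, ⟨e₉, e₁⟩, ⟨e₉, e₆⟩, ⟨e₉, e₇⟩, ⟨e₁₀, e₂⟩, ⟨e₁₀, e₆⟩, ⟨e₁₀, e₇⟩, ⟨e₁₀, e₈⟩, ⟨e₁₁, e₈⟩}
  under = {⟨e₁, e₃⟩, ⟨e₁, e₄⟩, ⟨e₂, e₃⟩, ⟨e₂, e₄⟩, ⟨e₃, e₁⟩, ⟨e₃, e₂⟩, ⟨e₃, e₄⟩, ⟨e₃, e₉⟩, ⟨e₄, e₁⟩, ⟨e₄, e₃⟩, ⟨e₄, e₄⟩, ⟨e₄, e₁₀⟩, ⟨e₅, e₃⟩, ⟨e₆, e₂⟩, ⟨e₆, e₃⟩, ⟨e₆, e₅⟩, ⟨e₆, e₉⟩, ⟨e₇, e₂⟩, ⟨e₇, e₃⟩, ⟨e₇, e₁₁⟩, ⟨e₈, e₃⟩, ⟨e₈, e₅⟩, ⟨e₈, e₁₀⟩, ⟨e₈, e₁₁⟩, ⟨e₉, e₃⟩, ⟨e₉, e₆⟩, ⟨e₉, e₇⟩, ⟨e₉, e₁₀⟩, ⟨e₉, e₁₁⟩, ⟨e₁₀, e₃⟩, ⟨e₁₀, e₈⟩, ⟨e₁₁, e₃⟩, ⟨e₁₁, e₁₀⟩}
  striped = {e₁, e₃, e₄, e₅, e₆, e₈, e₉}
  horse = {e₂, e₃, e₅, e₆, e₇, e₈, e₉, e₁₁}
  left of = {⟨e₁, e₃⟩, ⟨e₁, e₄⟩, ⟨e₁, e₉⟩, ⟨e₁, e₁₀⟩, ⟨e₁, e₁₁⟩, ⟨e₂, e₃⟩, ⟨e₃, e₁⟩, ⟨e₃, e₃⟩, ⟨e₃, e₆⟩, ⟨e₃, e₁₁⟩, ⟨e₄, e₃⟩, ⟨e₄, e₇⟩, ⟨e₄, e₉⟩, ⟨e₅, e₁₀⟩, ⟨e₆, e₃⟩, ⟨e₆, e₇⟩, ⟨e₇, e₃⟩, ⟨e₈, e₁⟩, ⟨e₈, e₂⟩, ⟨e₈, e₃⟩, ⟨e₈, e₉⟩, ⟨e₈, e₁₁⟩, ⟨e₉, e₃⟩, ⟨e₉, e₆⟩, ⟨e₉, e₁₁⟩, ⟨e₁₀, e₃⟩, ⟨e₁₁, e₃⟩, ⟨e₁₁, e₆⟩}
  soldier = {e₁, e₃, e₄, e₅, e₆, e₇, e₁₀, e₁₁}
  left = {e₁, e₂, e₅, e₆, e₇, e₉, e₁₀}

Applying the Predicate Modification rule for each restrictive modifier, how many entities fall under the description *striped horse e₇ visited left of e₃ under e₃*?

1

⟦e₇ visited⟧ = {x : ⟨e₇, x⟩ ∈ ⟦visited⟧} = {e₁, e₅, e₇, e₉}
⟦left of e₃⟧ = {x : ⟨x, e₃⟩ ∈ ⟦left of⟧} = {e₁, e₂, e₃, e₄, e₆, e₇, e₈, e₉, e₁₀, e₁₁}
⟦under e₃⟧ = {x : ⟨x, e₃⟩ ∈ ⟦under⟧} = {e₁, e₂, e₄, e₅, e₆, e₇, e₈, e₉, e₁₀, e₁₁}
⟦horse⟧ = {e₂, e₃, e₅, e₆, e₇, e₈, e₉, e₁₁}
… ∩ ⟦e₇ visited⟧ = {e₂, e₃, e₅, e₆, e₇, e₈, e₉, e₁₁} ∩ {e₁, e₅, e₇, e₉} = {e₅, e₇, e₉}
… ∩ ⟦left of e₃⟧ = {e₅, e₇, e₉} ∩ {e₁, e₂, e₃, e₄, e₆, e₇, e₈, e₉, e₁₀, e₁₁} = {e₇, e₉}
… ∩ ⟦under e₃⟧ = {e₇, e₉} ∩ {e₁, e₂, e₄, e₅, e₆, e₇, e₈, e₉, e₁₀, e₁₁} = {e₇, e₉}
… ∩ ⟦striped⟧ = {e₇, e₉} ∩ {e₁, e₃, e₄, e₅, e₆, e₈, e₉} = {e₉}
⟦striped horse e₇ visited left of e₃ under e₃⟧ = {e₉}, so the cardinality is 1.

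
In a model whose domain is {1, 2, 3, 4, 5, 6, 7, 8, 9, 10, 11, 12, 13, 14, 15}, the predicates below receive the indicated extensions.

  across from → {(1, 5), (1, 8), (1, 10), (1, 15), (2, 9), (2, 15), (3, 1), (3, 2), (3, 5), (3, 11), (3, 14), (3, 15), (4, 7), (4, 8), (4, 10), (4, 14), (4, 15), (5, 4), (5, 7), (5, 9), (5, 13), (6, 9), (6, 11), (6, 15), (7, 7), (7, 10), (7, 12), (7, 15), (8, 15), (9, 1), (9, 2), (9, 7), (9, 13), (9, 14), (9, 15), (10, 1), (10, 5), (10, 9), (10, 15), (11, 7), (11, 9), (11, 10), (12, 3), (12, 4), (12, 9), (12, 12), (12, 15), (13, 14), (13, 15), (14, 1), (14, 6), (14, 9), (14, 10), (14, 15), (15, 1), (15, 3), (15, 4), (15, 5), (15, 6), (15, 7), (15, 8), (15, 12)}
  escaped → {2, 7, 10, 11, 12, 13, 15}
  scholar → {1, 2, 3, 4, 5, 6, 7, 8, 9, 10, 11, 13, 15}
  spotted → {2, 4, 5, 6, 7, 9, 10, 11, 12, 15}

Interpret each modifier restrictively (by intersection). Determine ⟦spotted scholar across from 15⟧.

{2, 4, 6, 7, 9, 10}

⟦across from 15⟧ = {x : ⟨x, 15⟩ ∈ ⟦across from⟧} = {1, 2, 3, 4, 6, 7, 8, 9, 10, 12, 13, 14}
⟦scholar⟧ = {1, 2, 3, 4, 5, 6, 7, 8, 9, 10, 11, 13, 15}
… ∩ ⟦across from 15⟧ = {1, 2, 3, 4, 5, 6, 7, 8, 9, 10, 11, 13, 15} ∩ {1, 2, 3, 4, 6, 7, 8, 9, 10, 12, 13, 14} = {1, 2, 3, 4, 6, 7, 8, 9, 10, 13}
… ∩ ⟦spotted⟧ = {1, 2, 3, 4, 6, 7, 8, 9, 10, 13} ∩ {2, 4, 5, 6, 7, 9, 10, 11, 12, 15} = {2, 4, 6, 7, 9, 10}
So ⟦spotted scholar across from 15⟧ = {2, 4, 6, 7, 9, 10}.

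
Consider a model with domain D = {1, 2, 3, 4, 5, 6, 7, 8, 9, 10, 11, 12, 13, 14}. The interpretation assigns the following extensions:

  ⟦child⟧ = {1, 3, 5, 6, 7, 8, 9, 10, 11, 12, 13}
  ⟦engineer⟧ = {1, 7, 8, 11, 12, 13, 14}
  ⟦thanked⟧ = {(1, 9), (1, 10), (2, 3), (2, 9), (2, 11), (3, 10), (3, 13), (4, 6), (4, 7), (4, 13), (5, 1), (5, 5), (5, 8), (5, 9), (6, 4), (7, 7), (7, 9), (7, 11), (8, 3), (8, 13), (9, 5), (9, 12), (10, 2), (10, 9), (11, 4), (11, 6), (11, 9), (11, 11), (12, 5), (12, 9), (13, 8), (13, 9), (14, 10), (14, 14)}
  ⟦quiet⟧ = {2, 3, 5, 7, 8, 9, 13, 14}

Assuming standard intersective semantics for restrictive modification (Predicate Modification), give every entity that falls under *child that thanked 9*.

⟦that thanked 9⟧ = {x : ⟨x, 9⟩ ∈ ⟦thanked⟧} = {1, 2, 5, 7, 10, 11, 12, 13}
⟦child⟧ = {1, 3, 5, 6, 7, 8, 9, 10, 11, 12, 13}
… ∩ ⟦that thanked 9⟧ = {1, 3, 5, 6, 7, 8, 9, 10, 11, 12, 13} ∩ {1, 2, 5, 7, 10, 11, 12, 13} = {1, 5, 7, 10, 11, 12, 13}
So ⟦child that thanked 9⟧ = {1, 5, 7, 10, 11, 12, 13}.

{1, 5, 7, 10, 11, 12, 13}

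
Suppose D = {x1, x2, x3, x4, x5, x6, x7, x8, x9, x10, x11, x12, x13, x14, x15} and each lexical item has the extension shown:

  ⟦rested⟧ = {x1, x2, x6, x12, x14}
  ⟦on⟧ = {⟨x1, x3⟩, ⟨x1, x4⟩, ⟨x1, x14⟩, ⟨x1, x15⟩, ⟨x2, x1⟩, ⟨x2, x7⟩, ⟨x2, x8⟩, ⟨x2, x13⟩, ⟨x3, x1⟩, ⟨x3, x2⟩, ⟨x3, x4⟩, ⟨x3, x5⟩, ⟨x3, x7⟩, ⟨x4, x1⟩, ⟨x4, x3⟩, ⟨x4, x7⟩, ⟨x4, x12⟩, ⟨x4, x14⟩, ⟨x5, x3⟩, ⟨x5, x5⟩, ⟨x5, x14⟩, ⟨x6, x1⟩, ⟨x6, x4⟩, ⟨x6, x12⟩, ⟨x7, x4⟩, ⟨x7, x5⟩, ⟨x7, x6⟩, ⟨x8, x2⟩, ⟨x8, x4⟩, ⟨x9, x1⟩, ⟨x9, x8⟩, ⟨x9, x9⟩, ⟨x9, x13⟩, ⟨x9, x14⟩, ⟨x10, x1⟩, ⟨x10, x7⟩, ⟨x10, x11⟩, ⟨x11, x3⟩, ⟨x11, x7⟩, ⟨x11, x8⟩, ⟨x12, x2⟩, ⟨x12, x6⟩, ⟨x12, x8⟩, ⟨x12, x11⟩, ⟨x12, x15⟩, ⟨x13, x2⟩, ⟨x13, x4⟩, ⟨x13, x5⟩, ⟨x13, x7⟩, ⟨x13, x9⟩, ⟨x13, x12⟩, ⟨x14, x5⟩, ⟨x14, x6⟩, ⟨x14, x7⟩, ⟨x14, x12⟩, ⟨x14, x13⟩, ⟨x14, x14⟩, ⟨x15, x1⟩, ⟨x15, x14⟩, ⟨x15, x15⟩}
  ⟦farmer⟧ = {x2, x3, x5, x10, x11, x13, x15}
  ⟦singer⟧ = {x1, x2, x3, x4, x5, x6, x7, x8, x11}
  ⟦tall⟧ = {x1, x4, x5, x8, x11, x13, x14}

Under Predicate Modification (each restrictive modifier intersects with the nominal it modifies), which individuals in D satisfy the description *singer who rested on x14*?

⟦who rested⟧ = ⟦rested⟧ = {x1, x2, x6, x12, x14}
⟦on x14⟧ = {x : ⟨x, x14⟩ ∈ ⟦on⟧} = {x1, x4, x5, x9, x14, x15}
⟦singer⟧ = {x1, x2, x3, x4, x5, x6, x7, x8, x11}
… ∩ ⟦who rested⟧ = {x1, x2, x3, x4, x5, x6, x7, x8, x11} ∩ {x1, x2, x6, x12, x14} = {x1, x2, x6}
… ∩ ⟦on x14⟧ = {x1, x2, x6} ∩ {x1, x4, x5, x9, x14, x15} = {x1}
So ⟦singer who rested on x14⟧ = {x1}.

{x1}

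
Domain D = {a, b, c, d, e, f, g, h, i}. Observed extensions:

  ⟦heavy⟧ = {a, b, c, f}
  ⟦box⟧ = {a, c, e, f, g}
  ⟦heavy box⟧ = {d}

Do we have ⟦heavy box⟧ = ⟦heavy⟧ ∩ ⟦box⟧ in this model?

no

⟦heavy⟧ ∩ ⟦box⟧ = {a, b, c, f} ∩ {a, c, e, f, g} = {a, c, f}
Observed ⟦heavy box⟧ = {d}.
These differ, so the modifier is not intersective in this model.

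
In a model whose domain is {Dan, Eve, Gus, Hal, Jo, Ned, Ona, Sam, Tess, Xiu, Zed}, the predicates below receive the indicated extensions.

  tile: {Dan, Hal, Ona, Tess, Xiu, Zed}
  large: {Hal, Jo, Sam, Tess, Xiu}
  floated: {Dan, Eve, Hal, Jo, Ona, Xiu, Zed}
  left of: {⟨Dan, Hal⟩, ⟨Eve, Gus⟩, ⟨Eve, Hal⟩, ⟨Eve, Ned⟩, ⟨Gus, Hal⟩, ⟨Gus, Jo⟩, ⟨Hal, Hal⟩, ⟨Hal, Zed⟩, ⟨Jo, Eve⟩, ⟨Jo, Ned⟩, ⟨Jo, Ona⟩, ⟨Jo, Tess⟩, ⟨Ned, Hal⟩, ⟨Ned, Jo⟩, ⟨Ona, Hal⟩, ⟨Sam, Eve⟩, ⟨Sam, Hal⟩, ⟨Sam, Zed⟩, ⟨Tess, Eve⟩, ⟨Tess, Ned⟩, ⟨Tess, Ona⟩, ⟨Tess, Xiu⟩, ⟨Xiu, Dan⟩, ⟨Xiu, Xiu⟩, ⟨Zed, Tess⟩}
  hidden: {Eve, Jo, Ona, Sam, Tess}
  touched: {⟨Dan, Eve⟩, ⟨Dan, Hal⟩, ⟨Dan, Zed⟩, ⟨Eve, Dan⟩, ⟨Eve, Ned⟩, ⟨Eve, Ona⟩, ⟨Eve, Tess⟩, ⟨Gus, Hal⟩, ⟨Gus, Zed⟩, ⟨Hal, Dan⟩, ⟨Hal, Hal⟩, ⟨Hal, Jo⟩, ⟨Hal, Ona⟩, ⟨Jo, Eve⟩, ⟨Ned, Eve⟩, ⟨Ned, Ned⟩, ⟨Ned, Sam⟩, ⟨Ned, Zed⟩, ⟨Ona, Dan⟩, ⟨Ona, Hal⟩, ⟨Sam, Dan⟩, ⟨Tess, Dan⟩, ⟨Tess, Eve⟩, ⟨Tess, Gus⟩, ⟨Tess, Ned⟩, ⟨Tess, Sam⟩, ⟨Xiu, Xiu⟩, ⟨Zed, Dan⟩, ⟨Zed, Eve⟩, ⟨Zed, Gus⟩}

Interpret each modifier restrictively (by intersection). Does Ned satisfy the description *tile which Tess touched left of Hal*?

⟦which Tess touched⟧ = {x : ⟨Tess, x⟩ ∈ ⟦touched⟧} = {Dan, Eve, Gus, Ned, Sam}
⟦left of Hal⟧ = {x : ⟨x, Hal⟩ ∈ ⟦left of⟧} = {Dan, Eve, Gus, Hal, Ned, Ona, Sam}
⟦tile⟧ = {Dan, Hal, Ona, Tess, Xiu, Zed}
… ∩ ⟦which Tess touched⟧ = {Dan, Hal, Ona, Tess, Xiu, Zed} ∩ {Dan, Eve, Gus, Ned, Sam} = {Dan}
… ∩ ⟦left of Hal⟧ = {Dan} ∩ {Dan, Eve, Gus, Hal, Ned, Ona, Sam} = {Dan}
⟦tile which Tess touched left of Hal⟧ = {Dan}; Ned ∉ this set.

no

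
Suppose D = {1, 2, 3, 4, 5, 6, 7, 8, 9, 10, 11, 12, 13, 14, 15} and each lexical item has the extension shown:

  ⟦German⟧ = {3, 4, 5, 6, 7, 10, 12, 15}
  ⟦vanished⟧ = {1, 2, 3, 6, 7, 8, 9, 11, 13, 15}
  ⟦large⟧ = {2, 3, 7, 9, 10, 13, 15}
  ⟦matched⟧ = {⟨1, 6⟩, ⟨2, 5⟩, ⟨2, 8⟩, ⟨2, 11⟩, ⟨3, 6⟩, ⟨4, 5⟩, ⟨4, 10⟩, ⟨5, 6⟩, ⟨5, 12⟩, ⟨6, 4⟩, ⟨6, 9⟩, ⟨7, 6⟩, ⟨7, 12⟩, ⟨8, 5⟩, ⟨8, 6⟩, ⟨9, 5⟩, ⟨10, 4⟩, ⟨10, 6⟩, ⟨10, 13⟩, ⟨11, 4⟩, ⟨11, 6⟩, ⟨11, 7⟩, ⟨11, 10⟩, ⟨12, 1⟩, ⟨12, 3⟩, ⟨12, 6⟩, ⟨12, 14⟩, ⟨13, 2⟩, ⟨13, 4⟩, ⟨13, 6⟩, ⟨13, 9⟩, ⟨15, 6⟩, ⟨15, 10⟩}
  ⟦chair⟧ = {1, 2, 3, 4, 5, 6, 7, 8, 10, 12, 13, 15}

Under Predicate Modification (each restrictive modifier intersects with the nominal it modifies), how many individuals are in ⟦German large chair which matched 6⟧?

⟦which matched 6⟧ = {x : ⟨x, 6⟩ ∈ ⟦matched⟧} = {1, 3, 5, 7, 8, 10, 11, 12, 13, 15}
⟦chair⟧ = {1, 2, 3, 4, 5, 6, 7, 8, 10, 12, 13, 15}
… ∩ ⟦which matched 6⟧ = {1, 2, 3, 4, 5, 6, 7, 8, 10, 12, 13, 15} ∩ {1, 3, 5, 7, 8, 10, 11, 12, 13, 15} = {1, 3, 5, 7, 8, 10, 12, 13, 15}
… ∩ ⟦German⟧ = {1, 3, 5, 7, 8, 10, 12, 13, 15} ∩ {3, 4, 5, 6, 7, 10, 12, 15} = {3, 5, 7, 10, 12, 15}
… ∩ ⟦large⟧ = {3, 5, 7, 10, 12, 15} ∩ {2, 3, 7, 9, 10, 13, 15} = {3, 7, 10, 15}
⟦German large chair which matched 6⟧ = {3, 7, 10, 15}, so the cardinality is 4.

4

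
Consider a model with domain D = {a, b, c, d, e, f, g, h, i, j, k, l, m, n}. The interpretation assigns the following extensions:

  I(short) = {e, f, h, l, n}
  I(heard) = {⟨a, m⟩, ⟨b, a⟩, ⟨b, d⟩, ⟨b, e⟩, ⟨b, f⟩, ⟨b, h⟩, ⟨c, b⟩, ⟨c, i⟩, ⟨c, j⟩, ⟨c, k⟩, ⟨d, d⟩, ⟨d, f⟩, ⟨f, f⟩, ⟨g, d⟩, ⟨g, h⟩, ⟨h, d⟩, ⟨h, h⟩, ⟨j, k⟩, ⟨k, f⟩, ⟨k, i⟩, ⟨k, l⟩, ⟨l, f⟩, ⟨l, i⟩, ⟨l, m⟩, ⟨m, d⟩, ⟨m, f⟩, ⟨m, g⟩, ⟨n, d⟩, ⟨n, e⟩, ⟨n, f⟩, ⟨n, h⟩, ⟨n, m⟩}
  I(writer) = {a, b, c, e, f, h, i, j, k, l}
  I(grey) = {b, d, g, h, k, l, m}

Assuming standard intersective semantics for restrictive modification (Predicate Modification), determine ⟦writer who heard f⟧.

⟦who heard f⟧ = {x : ⟨x, f⟩ ∈ ⟦heard⟧} = {b, d, f, k, l, m, n}
⟦writer⟧ = {a, b, c, e, f, h, i, j, k, l}
… ∩ ⟦who heard f⟧ = {a, b, c, e, f, h, i, j, k, l} ∩ {b, d, f, k, l, m, n} = {b, f, k, l}
So ⟦writer who heard f⟧ = {b, f, k, l}.

{b, f, k, l}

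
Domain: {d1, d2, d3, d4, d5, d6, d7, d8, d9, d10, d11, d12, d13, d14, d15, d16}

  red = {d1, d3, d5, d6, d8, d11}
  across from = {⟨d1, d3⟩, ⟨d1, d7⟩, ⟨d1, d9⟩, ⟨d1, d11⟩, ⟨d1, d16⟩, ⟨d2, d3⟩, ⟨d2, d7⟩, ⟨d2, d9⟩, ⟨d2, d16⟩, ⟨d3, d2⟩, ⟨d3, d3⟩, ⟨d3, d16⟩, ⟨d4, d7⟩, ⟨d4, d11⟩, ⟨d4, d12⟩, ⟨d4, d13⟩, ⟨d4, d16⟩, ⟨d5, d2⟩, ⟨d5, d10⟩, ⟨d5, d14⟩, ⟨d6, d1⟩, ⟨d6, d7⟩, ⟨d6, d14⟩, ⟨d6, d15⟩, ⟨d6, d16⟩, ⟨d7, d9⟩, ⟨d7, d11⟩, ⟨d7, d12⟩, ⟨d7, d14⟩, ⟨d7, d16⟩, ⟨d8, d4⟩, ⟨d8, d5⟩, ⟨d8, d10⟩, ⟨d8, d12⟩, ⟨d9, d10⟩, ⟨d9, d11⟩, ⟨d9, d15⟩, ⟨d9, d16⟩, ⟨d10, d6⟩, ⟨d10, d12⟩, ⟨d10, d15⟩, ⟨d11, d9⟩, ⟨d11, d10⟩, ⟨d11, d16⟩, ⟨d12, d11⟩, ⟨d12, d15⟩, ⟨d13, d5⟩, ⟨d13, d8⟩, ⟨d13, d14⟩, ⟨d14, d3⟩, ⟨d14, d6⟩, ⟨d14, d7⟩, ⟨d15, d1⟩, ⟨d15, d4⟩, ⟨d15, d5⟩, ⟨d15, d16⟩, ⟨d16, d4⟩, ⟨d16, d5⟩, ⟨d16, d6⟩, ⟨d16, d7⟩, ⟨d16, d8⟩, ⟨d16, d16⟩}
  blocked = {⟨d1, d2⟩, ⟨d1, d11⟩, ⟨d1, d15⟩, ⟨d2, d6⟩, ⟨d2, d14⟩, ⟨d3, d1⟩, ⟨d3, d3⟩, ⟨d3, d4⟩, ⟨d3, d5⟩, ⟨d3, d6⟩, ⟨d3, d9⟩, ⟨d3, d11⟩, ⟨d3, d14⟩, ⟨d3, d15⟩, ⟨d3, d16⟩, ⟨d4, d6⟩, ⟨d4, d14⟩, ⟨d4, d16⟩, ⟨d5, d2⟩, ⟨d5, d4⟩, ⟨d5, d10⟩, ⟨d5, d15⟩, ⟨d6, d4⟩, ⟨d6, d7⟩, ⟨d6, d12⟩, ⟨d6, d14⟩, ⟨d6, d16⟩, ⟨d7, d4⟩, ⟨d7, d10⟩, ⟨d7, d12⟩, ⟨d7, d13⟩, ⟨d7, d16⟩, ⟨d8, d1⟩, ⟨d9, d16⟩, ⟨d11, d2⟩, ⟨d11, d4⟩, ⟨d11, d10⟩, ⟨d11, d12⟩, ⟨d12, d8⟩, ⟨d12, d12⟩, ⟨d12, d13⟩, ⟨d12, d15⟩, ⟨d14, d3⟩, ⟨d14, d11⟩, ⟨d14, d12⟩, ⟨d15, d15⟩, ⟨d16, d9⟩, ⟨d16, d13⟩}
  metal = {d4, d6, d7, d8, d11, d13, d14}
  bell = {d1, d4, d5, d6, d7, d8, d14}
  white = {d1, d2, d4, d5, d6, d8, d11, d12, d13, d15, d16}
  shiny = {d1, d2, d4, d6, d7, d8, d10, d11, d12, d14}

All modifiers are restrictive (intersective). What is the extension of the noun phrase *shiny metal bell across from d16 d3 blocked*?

{d4, d6}

⟦across from d16⟧ = {x : ⟨x, d16⟩ ∈ ⟦across from⟧} = {d1, d2, d3, d4, d6, d7, d9, d11, d15, d16}
⟦d3 blocked⟧ = {x : ⟨d3, x⟩ ∈ ⟦blocked⟧} = {d1, d3, d4, d5, d6, d9, d11, d14, d15, d16}
⟦bell⟧ = {d1, d4, d5, d6, d7, d8, d14}
… ∩ ⟦across from d16⟧ = {d1, d4, d5, d6, d7, d8, d14} ∩ {d1, d2, d3, d4, d6, d7, d9, d11, d15, d16} = {d1, d4, d6, d7}
… ∩ ⟦d3 blocked⟧ = {d1, d4, d6, d7} ∩ {d1, d3, d4, d5, d6, d9, d11, d14, d15, d16} = {d1, d4, d6}
… ∩ ⟦shiny⟧ = {d1, d4, d6} ∩ {d1, d2, d4, d6, d7, d8, d10, d11, d12, d14} = {d1, d4, d6}
… ∩ ⟦metal⟧ = {d1, d4, d6} ∩ {d4, d6, d7, d8, d11, d13, d14} = {d4, d6}
So ⟦shiny metal bell across from d16 d3 blocked⟧ = {d4, d6}.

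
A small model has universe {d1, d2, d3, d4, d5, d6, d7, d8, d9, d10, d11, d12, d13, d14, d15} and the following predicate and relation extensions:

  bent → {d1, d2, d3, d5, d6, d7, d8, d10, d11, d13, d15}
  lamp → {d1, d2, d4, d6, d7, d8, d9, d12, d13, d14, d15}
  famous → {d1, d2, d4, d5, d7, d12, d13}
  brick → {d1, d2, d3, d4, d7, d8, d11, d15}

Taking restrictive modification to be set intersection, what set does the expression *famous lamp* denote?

{d1, d2, d4, d7, d12, d13}

⟦lamp⟧ = {d1, d2, d4, d6, d7, d8, d9, d12, d13, d14, d15}
… ∩ ⟦famous⟧ = {d1, d2, d4, d6, d7, d8, d9, d12, d13, d14, d15} ∩ {d1, d2, d4, d5, d7, d12, d13} = {d1, d2, d4, d7, d12, d13}
So ⟦famous lamp⟧ = {d1, d2, d4, d7, d12, d13}.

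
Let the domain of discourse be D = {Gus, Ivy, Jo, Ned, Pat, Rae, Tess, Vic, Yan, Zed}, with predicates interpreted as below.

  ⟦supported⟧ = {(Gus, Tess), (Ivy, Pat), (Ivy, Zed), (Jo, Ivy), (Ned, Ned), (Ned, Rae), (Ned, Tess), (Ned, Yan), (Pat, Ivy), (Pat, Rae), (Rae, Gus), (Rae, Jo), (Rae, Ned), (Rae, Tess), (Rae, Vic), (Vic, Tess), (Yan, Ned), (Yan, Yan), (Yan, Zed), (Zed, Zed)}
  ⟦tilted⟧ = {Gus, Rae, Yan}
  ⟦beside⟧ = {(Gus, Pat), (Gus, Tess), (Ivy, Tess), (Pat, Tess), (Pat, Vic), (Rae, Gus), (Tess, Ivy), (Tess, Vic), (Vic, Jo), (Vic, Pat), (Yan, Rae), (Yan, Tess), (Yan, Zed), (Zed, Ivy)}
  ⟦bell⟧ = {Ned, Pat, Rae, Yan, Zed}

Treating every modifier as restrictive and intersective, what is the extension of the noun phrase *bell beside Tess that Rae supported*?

⟦beside Tess⟧ = {x : ⟨x, Tess⟩ ∈ ⟦beside⟧} = {Gus, Ivy, Pat, Yan}
⟦that Rae supported⟧ = {x : ⟨Rae, x⟩ ∈ ⟦supported⟧} = {Gus, Jo, Ned, Tess, Vic}
⟦bell⟧ = {Ned, Pat, Rae, Yan, Zed}
… ∩ ⟦beside Tess⟧ = {Ned, Pat, Rae, Yan, Zed} ∩ {Gus, Ivy, Pat, Yan} = {Pat, Yan}
… ∩ ⟦that Rae supported⟧ = {Pat, Yan} ∩ {Gus, Jo, Ned, Tess, Vic} = ∅
So ⟦bell beside Tess that Rae supported⟧ = {}.

{}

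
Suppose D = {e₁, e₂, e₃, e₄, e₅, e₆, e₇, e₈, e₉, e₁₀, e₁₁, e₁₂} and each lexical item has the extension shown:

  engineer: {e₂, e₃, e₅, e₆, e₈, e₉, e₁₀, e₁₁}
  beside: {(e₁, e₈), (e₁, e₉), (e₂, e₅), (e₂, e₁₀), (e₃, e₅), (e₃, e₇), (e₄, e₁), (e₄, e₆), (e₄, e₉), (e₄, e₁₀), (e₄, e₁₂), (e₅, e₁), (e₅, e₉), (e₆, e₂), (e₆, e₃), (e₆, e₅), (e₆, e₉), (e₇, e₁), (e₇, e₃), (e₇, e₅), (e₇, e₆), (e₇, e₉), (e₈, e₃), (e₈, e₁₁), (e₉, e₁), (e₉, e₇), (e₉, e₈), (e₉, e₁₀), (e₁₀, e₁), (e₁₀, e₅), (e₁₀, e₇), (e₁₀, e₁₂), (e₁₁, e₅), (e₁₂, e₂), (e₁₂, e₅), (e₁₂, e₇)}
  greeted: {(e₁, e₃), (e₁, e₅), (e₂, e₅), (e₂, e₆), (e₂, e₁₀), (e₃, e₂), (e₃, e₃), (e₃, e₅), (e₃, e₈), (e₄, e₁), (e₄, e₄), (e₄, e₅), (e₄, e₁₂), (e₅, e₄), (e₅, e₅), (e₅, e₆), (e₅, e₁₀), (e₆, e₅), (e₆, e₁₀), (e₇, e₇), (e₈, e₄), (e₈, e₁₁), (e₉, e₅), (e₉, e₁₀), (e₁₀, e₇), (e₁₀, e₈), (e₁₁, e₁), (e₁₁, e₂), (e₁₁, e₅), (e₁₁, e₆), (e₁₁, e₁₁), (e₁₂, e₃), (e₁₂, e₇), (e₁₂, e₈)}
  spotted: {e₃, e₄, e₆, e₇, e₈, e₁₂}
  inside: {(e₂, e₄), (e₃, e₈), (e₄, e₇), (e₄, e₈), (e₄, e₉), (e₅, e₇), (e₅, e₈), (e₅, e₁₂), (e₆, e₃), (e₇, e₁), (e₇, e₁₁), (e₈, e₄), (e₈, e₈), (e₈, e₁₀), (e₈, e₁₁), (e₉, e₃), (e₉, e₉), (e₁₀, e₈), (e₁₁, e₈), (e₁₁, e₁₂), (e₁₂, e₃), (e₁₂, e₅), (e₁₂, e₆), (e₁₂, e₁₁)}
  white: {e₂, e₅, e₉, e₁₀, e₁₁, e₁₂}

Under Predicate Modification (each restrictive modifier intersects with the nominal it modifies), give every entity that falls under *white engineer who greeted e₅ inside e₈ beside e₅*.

⟦who greeted e₅⟧ = {x : ⟨x, e₅⟩ ∈ ⟦greeted⟧} = {e₁, e₂, e₃, e₄, e₅, e₆, e₉, e₁₁}
⟦inside e₈⟧ = {x : ⟨x, e₈⟩ ∈ ⟦inside⟧} = {e₃, e₄, e₅, e₈, e₁₀, e₁₁}
⟦beside e₅⟧ = {x : ⟨x, e₅⟩ ∈ ⟦beside⟧} = {e₂, e₃, e₆, e₇, e₁₀, e₁₁, e₁₂}
⟦engineer⟧ = {e₂, e₃, e₅, e₆, e₈, e₉, e₁₀, e₁₁}
… ∩ ⟦who greeted e₅⟧ = {e₂, e₃, e₅, e₆, e₈, e₉, e₁₀, e₁₁} ∩ {e₁, e₂, e₃, e₄, e₅, e₆, e₉, e₁₁} = {e₂, e₃, e₅, e₆, e₉, e₁₁}
… ∩ ⟦inside e₈⟧ = {e₂, e₃, e₅, e₆, e₉, e₁₁} ∩ {e₃, e₄, e₅, e₈, e₁₀, e₁₁} = {e₃, e₅, e₁₁}
… ∩ ⟦beside e₅⟧ = {e₃, e₅, e₁₁} ∩ {e₂, e₃, e₆, e₇, e₁₀, e₁₁, e₁₂} = {e₃, e₁₁}
… ∩ ⟦white⟧ = {e₃, e₁₁} ∩ {e₂, e₅, e₉, e₁₀, e₁₁, e₁₂} = {e₁₁}
So ⟦white engineer who greeted e₅ inside e₈ beside e₅⟧ = {e₁₁}.

{e₁₁}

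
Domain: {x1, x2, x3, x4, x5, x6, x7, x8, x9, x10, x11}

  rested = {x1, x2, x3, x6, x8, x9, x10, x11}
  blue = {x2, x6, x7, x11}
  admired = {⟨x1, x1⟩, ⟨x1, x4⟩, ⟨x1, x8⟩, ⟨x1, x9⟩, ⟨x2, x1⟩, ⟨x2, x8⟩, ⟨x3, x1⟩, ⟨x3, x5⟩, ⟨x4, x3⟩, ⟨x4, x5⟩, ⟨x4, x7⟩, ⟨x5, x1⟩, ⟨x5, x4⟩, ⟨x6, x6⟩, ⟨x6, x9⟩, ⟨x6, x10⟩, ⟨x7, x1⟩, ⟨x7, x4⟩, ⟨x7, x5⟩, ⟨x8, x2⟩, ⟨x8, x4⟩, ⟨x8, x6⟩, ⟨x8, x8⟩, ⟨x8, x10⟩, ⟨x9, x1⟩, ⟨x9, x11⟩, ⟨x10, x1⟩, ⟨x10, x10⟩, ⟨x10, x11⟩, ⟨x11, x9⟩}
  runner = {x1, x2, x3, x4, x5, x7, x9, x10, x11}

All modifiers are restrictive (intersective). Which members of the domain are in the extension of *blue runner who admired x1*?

{x2, x7}

⟦who admired x1⟧ = {x : ⟨x, x1⟩ ∈ ⟦admired⟧} = {x1, x2, x3, x5, x7, x9, x10}
⟦runner⟧ = {x1, x2, x3, x4, x5, x7, x9, x10, x11}
… ∩ ⟦who admired x1⟧ = {x1, x2, x3, x4, x5, x7, x9, x10, x11} ∩ {x1, x2, x3, x5, x7, x9, x10} = {x1, x2, x3, x5, x7, x9, x10}
… ∩ ⟦blue⟧ = {x1, x2, x3, x5, x7, x9, x10} ∩ {x2, x6, x7, x11} = {x2, x7}
So ⟦blue runner who admired x1⟧ = {x2, x7}.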